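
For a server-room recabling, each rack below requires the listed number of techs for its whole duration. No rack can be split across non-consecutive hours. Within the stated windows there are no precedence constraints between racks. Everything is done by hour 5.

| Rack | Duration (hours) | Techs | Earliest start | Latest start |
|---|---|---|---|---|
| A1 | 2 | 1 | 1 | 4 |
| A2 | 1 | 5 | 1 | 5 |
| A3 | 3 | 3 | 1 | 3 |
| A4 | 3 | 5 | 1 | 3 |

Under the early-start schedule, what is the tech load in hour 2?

9

At early start, hour 2 has: A1, A3, A4.
Demand: 1 + 3 + 5 = 9.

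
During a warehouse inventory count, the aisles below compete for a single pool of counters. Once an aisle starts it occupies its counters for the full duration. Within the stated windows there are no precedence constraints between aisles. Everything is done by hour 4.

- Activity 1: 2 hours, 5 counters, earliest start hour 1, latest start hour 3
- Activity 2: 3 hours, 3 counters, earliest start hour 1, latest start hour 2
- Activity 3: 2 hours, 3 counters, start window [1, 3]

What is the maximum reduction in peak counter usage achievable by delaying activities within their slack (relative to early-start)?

3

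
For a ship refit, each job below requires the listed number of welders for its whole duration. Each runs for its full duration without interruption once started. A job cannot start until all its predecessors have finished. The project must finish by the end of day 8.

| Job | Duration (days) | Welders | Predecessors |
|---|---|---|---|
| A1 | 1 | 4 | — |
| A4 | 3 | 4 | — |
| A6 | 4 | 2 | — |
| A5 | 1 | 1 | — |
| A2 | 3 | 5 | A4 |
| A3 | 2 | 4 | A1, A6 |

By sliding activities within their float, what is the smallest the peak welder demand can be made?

Early-start (A1@1, A4@1, A6@1, A5@1, A2@4, A3@5) gives peak 11: d1:11  d2:6  d3:6  d4:7  d5:9  d6:9  d7:0  d8:0.
Shift A6→2, A5→2, A3→7.
Schedule A1@1, A4@1, A6@2, A5@2, A2@4, A3@7: d1:8  d2:7  d3:6  d4:7  d5:7  d6:5  d7:4  d8:4 — peak 8.

8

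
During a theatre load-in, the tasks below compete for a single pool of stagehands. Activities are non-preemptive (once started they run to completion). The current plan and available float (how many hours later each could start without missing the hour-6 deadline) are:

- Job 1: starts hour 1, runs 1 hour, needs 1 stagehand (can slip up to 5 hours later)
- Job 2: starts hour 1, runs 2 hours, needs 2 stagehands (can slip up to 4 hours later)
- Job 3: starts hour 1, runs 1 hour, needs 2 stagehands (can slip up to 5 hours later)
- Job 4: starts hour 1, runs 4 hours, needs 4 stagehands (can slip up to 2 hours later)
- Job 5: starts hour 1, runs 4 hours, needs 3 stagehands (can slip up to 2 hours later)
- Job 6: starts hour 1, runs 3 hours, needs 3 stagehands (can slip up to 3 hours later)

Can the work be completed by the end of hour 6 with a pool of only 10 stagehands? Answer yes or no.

yes

Schedule Job 1@1, Job 2@1, Job 3@1, Job 4@1, Job 5@2, Job 6@3: h1:9  h2:9  h3:10  h4:10  h5:6  h6:0 — peak 10 ≤ 10.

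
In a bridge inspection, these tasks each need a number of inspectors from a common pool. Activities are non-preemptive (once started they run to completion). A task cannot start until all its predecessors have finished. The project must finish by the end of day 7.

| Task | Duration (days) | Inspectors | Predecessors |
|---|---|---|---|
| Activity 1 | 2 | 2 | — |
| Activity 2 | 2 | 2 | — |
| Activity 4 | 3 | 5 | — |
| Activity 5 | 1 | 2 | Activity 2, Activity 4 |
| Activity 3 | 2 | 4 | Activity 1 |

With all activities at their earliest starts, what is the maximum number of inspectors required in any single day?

Early-start schedule: Activity 1@1, Activity 2@1, Activity 4@1, Activity 5@4, Activity 3@3.
Load per day: day 1: 9, day 2: 9, day 3: 9, day 4: 6, day 5: 0, day 6: 0, day 7: 0.
Peak is 9.

9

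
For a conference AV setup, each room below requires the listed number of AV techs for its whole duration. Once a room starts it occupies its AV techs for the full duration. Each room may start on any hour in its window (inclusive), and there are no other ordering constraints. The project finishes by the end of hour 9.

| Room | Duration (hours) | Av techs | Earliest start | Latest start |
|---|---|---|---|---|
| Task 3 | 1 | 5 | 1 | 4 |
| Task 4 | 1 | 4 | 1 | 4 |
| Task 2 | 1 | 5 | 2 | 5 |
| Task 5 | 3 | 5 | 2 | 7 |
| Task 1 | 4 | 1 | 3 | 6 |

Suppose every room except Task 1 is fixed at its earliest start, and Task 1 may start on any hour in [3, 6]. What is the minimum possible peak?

Task 1@3: h1:9  h2:10  h3:6  h4:6  h5:1  h6:1  h7:0  h8:0  h9:0 → peak 10
Task 1@4: h1:9  h2:10  h3:5  h4:6  h5:1  h6:1  h7:1  h8:0  h9:0 → peak 10
Task 1@5: h1:9  h2:10  h3:5  h4:5  h5:1  h6:1  h7:1  h8:1  h9:0 → peak 10
Task 1@6: h1:9  h2:10  h3:5  h4:5  h5:0  h6:1  h7:1  h8:1  h9:1 → peak 10
Best is Task 1@3, peak 10.

10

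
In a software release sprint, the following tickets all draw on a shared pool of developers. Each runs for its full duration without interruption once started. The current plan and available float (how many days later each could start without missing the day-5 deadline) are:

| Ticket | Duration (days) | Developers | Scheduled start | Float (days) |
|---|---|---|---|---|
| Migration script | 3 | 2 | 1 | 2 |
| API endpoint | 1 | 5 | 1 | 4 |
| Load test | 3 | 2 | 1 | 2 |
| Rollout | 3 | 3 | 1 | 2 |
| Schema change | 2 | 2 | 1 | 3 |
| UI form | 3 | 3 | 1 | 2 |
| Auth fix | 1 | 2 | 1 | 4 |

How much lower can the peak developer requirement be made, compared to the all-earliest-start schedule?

Early-start peak: d1:19  d2:12  d3:10  d4:0  d5:0 ⇒ 19.
Leveled (Migration script@1, API endpoint@1, Load test@1, Rollout@2, Schema change@4, UI form@2, Auth fix@4): d1:9  d2:10  d3:10  d4:10  d5:2 ⇒ 10.
Reduction 19 − 10 = 9.

9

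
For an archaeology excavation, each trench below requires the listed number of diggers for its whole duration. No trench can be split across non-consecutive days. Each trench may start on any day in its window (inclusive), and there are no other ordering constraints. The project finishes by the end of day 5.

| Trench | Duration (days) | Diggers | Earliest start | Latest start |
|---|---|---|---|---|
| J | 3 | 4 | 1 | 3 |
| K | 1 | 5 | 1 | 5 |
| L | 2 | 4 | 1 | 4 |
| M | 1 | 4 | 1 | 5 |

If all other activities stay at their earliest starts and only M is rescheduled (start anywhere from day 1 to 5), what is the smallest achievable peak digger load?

13

M@1: d1:17  d2:8  d3:4  d4:0  d5:0 → peak 17
M@2: d1:13  d2:12  d3:4  d4:0  d5:0 → peak 13
M@3: d1:13  d2:8  d3:8  d4:0  d5:0 → peak 13
M@4: d1:13  d2:8  d3:4  d4:4  d5:0 → peak 13
M@5: d1:13  d2:8  d3:4  d4:0  d5:4 → peak 13
Best is M@2, peak 13.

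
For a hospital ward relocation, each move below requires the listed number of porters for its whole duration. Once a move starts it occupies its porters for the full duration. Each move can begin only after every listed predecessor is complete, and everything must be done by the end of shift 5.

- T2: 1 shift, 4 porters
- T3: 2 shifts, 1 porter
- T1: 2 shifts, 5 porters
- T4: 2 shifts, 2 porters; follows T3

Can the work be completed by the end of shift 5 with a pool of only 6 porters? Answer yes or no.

Schedule T2@1, T3@1, T1@2, T4@4: s1:5  s2:6  s3:5  s4:2  s5:2 — peak 6 ≤ 6.

yes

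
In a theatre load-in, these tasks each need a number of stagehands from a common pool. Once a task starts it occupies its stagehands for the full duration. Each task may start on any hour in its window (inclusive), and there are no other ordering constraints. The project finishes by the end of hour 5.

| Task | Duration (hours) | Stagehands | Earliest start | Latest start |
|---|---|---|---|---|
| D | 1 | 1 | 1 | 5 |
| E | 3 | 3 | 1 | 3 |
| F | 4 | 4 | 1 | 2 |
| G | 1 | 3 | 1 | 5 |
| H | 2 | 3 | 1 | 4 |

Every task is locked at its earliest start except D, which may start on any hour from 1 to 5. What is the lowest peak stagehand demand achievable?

13

D@1: h1:14  h2:10  h3:7  h4:4  h5:0 → peak 14
D@2: h1:13  h2:11  h3:7  h4:4  h5:0 → peak 13
D@3: h1:13  h2:10  h3:8  h4:4  h5:0 → peak 13
D@4: h1:13  h2:10  h3:7  h4:5  h5:0 → peak 13
D@5: h1:13  h2:10  h3:7  h4:4  h5:1 → peak 13
Best is D@2, peak 13.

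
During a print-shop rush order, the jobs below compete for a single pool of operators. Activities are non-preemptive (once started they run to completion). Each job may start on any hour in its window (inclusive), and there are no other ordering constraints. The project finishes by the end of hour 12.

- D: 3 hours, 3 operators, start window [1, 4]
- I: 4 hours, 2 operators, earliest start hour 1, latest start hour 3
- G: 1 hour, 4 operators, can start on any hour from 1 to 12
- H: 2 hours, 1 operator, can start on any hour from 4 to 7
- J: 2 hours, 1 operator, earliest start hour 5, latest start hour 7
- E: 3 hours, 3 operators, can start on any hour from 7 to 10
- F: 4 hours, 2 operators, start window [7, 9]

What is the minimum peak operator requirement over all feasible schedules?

5

Early-start (D@1, I@1, G@1, H@4, J@5, E@7, F@7) gives peak 9: h1:9  h2:5  h3:5  h4:3  h5:2  h6:1  h7:5  h8:5  h9:5  h10:2  h11:0  h12:0.
Shift G→5, J→6, F→8.
Schedule D@1, I@1, G@5, H@4, J@6, E@7, F@8: h1:5  h2:5  h3:5  h4:3  h5:5  h6:1  h7:4  h8:5  h9:5  h10:2  h11:2  h12:0 — peak 5.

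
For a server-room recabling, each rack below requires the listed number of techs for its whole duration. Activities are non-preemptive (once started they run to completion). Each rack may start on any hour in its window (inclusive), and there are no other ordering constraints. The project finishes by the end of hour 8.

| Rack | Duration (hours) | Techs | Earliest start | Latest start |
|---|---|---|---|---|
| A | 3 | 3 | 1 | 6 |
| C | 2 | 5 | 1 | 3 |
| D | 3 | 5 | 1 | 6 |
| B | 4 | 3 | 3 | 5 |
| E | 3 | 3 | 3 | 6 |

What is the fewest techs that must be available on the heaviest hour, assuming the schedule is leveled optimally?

Early-start (A@1, C@1, D@1, B@3, E@3) gives peak 14: h1:13  h2:13  h3:14  h4:6  h5:6  h6:3  h7:0  h8:0.
Shift D→3, B→4, E→6.
Schedule A@1, C@1, D@3, B@4, E@6: h1:8  h2:8  h3:8  h4:8  h5:8  h6:6  h7:6  h8:3 — peak 8.

8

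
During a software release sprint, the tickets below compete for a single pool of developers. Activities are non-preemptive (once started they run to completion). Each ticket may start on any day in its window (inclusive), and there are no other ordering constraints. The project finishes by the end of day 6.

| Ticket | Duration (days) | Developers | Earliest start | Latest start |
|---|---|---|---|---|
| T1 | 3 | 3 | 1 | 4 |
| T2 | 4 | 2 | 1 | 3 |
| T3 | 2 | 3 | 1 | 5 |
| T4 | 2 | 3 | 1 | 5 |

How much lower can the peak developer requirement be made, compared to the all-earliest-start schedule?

5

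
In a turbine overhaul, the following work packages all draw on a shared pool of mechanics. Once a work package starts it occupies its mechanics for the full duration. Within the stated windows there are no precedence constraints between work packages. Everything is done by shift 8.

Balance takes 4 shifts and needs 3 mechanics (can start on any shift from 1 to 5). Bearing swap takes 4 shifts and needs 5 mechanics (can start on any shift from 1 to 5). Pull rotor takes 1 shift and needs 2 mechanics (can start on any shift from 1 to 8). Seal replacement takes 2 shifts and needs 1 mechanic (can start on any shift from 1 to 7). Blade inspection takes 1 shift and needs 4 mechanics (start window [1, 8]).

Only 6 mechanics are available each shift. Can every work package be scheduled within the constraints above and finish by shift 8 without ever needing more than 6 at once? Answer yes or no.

The minimum achievable peak is 7; 6 < 7, so no feasible schedule stays within the cap.

no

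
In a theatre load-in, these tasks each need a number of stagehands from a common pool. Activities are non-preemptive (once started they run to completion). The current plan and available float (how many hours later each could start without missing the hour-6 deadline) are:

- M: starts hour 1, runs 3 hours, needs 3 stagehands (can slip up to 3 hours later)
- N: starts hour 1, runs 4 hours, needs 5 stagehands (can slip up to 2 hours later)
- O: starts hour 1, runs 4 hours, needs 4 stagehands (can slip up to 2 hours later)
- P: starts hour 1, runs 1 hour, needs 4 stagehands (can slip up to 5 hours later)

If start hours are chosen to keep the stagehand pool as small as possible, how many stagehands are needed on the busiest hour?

Early-start (M@1, N@1, O@1, P@1) gives peak 16: h1:16  h2:12  h3:12  h4:9  h5:0  h6:0.
Shift P→5.
Schedule M@1, N@1, O@1, P@5: h1:12  h2:12  h3:12  h4:9  h5:4  h6:0 — peak 12.

12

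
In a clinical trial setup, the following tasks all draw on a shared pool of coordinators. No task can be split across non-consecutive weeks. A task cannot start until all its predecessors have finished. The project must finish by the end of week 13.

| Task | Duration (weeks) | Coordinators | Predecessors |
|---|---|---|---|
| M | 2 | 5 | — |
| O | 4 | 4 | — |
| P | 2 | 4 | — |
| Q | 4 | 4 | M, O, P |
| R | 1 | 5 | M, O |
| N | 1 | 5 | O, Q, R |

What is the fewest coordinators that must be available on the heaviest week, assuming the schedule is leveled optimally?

8

Early-start (M@1, O@1, P@1, Q@5, R@5, N@9) gives peak 13: w1:13  w2:13  w3:4  w4:4  w5:9  w6:4  w7:4  w8:4  w9:5  w10:0  w11:0  w12:0  w13:0.
Shift O→3, P→3, Q→7, R→11, N→12.
Schedule M@1, O@3, P@3, Q@7, R@11, N@12: w1:5  w2:5  w3:8  w4:8  w5:4  w6:4  w7:4  w8:4  w9:4  w10:4  w11:5  w12:5  w13:0 — peak 8.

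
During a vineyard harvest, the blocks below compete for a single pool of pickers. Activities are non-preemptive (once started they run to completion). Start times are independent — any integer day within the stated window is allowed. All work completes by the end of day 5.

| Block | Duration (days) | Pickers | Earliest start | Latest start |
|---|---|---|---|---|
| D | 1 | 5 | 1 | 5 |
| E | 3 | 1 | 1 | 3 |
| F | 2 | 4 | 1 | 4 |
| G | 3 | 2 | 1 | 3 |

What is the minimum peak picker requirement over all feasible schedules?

6

Early-start (D@1, E@1, F@1, G@1) gives peak 12: d1:12  d2:7  d3:3  d4:0  d5:0.
Shift F→4, G→2.
Schedule D@1, E@1, F@4, G@2: d1:6  d2:3  d3:3  d4:6  d5:4 — peak 6.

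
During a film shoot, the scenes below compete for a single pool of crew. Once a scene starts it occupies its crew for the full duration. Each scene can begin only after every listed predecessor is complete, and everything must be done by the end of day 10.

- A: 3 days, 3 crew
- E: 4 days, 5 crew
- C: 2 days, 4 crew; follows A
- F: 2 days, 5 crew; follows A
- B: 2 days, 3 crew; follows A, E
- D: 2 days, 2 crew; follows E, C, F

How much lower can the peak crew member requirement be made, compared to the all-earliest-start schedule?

6

Early-start peak: d1:8  d2:8  d3:8  d4:14  d5:12  d6:5  d7:2  d8:0  d9:0  d10:0 ⇒ 14.
Leveled (A@1, E@1, C@5, F@7, B@5, D@9): d1:8  d2:8  d3:8  d4:5  d5:7  d6:7  d7:5  d8:5  d9:2  d10:2 ⇒ 8.
Reduction 14 − 8 = 6.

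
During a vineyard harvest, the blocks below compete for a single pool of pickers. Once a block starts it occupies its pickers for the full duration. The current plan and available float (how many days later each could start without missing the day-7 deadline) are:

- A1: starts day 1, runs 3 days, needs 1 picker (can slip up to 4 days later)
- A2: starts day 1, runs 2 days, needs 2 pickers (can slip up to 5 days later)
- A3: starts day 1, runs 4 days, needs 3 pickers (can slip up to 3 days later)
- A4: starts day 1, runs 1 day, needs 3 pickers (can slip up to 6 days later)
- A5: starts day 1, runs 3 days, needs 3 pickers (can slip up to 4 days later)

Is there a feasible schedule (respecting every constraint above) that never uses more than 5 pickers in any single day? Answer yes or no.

The minimum achievable peak is 6; 5 < 6, so no feasible schedule stays within the cap.

no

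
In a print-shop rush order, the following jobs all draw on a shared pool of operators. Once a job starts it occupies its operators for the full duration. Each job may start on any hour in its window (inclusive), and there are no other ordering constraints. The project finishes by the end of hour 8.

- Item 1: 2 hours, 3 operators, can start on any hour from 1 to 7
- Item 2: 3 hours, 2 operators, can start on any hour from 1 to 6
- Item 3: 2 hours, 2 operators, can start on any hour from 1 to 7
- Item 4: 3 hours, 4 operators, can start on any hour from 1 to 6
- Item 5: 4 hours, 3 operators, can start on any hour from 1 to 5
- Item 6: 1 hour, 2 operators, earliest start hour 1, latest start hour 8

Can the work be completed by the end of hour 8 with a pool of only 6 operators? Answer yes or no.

Schedule Item 1@1, Item 2@3, Item 3@5, Item 4@6, Item 5@1, Item 6@5: h1:6  h2:6  h3:5  h4:5  h5:6  h6:6  h7:4  h8:4 — peak 6 ≤ 6.

yes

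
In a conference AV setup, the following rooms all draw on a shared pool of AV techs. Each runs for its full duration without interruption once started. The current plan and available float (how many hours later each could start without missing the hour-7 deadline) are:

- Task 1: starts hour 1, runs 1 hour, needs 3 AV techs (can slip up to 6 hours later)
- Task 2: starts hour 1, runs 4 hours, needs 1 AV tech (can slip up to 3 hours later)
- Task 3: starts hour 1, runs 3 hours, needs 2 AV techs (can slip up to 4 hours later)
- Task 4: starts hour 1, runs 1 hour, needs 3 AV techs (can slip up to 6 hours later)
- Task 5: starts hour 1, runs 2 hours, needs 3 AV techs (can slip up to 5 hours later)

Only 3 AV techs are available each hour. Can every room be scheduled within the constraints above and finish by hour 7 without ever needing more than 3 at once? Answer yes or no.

no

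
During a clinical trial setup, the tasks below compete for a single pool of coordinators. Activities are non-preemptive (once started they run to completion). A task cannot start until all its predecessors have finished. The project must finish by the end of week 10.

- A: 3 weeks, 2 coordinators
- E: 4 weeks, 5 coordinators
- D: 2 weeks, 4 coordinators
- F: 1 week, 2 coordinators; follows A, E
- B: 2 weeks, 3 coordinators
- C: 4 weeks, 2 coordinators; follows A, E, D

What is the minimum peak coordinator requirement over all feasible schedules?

Early-start (A@1, E@1, D@1, F@5, B@1, C@5) gives peak 14: w1:14  w2:14  w3:7  w4:5  w5:4  w6:2  w7:2  w8:2  w9:0  w10:0.
Shift D→5, B→6, C→7.
Schedule A@1, E@1, D@5, F@5, B@6, C@7: w1:7  w2:7  w3:7  w4:5  w5:6  w6:7  w7:5  w8:2  w9:2  w10:2 — peak 7.

7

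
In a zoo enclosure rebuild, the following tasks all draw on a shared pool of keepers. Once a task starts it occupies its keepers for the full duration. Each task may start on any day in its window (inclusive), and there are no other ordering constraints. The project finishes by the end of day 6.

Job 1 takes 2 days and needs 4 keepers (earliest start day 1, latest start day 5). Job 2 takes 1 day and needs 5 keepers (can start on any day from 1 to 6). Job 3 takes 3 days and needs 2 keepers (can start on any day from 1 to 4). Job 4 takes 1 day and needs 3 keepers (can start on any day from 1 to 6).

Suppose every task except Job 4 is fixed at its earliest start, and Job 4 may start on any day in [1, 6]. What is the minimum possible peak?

Job 4@1: d1:14  d2:6  d3:2  d4:0  d5:0  d6:0 → peak 14
Job 4@2: d1:11  d2:9  d3:2  d4:0  d5:0  d6:0 → peak 11
Job 4@3: d1:11  d2:6  d3:5  d4:0  d5:0  d6:0 → peak 11
Job 4@4: d1:11  d2:6  d3:2  d4:3  d5:0  d6:0 → peak 11
Job 4@5: d1:11  d2:6  d3:2  d4:0  d5:3  d6:0 → peak 11
Job 4@6: d1:11  d2:6  d3:2  d4:0  d5:0  d6:3 → peak 11
Best is Job 4@2, peak 11.

11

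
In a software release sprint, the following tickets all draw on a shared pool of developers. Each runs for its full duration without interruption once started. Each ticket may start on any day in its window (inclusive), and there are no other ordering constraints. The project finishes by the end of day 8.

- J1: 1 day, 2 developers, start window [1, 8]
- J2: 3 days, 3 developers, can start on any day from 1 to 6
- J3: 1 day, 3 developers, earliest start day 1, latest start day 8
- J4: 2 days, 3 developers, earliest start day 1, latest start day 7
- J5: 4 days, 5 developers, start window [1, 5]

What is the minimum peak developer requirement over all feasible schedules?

Early-start (J1@1, J2@1, J3@1, J4@1, J5@1) gives peak 16: d1:16  d2:11  d3:8  d4:5  d5:0  d6:0  d7:0  d8:0.
Shift J3→2, J4→3, J5→5.
Schedule J1@1, J2@1, J3@2, J4@3, J5@5: d1:5  d2:6  d3:6  d4:3  d5:5  d6:5  d7:5  d8:5 — peak 6.

6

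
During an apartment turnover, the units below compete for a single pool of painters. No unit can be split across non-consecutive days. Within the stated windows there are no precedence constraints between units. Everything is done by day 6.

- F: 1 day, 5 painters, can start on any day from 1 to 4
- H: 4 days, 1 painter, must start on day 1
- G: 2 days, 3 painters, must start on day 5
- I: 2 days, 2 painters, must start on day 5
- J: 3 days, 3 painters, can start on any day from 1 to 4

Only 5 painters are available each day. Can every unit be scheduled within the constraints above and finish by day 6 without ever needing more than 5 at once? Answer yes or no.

no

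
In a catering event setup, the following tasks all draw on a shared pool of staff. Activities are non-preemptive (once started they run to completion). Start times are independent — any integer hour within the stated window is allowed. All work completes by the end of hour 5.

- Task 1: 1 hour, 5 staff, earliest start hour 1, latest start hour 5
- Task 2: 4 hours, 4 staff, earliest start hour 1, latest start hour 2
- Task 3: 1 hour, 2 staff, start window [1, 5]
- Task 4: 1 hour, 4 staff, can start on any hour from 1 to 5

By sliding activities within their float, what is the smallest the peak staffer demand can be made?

8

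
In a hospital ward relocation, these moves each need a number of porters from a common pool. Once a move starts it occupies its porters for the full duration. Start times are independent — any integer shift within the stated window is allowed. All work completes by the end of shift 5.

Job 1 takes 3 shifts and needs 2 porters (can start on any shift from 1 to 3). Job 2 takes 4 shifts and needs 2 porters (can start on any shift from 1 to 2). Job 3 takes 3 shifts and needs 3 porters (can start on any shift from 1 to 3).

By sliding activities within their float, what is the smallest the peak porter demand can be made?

Schedule Job 1@1, Job 2@1, Job 3@1: s1:7  s2:7  s3:7  s4:2  s5:0 — peak 7.
No arrangement of the 18 feasible schedules does better.

7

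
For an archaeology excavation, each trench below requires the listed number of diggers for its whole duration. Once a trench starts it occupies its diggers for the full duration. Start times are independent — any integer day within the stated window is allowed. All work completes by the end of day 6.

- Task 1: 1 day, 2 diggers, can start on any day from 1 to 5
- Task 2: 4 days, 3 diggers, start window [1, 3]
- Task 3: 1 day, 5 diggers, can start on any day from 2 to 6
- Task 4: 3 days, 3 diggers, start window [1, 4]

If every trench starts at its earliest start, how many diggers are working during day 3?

6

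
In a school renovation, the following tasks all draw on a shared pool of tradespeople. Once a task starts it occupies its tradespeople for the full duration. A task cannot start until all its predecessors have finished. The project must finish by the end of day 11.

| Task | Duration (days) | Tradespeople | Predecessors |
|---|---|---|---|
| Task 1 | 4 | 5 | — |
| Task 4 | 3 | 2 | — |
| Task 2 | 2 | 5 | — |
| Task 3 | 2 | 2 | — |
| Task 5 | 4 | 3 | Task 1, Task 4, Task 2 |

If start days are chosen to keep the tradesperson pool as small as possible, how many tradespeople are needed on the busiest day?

7

Early-start (Task 1@1, Task 4@1, Task 2@1, Task 3@1, Task 5@5) gives peak 14: d1:14  d2:14  d3:7  d4:5  d5:3  d6:3  d7:3  d8:3  d9:0  d10:0  d11:0.
Shift Task 2→5, Task 3→4, Task 5→7.
Schedule Task 1@1, Task 4@1, Task 2@5, Task 3@4, Task 5@7: d1:7  d2:7  d3:7  d4:7  d5:7  d6:5  d7:3  d8:3  d9:3  d10:3  d11:0 — peak 7.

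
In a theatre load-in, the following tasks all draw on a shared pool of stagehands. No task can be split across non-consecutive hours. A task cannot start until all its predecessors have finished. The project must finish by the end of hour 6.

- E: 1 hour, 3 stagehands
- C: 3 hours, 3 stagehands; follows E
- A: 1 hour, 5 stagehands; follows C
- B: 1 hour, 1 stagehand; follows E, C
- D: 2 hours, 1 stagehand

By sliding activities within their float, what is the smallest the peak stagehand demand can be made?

Early-start (E@1, C@2, A@5, B@5, D@1) gives peak 6: h1:4  h2:4  h3:3  h4:3  h5:6  h6:0.
Shift B→6.
Schedule E@1, C@2, A@5, B@6, D@1: h1:4  h2:4  h3:3  h4:3  h5:5  h6:1 — peak 5.

5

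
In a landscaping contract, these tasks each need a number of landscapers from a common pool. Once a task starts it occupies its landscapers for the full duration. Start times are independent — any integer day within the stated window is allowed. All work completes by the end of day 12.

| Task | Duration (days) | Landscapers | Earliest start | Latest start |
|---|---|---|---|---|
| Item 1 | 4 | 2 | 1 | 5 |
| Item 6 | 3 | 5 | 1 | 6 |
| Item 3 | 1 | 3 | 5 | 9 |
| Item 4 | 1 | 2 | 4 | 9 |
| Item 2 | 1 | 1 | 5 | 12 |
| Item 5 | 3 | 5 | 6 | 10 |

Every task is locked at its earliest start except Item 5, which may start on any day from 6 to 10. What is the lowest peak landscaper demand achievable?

Item 5@6: d1:7  d2:7  d3:7  d4:4  d5:4  d6:5  d7:5  d8:5  d9:0  d10:0  d11:0  d12:0 → peak 7
Item 5@7: d1:7  d2:7  d3:7  d4:4  d5:4  d6:0  d7:5  d8:5  d9:5  d10:0  d11:0  d12:0 → peak 7
Item 5@8: d1:7  d2:7  d3:7  d4:4  d5:4  d6:0  d7:0  d8:5  d9:5  d10:5  d11:0  d12:0 → peak 7
Item 5@9: d1:7  d2:7  d3:7  d4:4  d5:4  d6:0  d7:0  d8:0  d9:5  d10:5  d11:5  d12:0 → peak 7
Item 5@10: d1:7  d2:7  d3:7  d4:4  d5:4  d6:0  d7:0  d8:0  d9:0  d10:5  d11:5  d12:5 → peak 7
Best is Item 5@6, peak 7.

7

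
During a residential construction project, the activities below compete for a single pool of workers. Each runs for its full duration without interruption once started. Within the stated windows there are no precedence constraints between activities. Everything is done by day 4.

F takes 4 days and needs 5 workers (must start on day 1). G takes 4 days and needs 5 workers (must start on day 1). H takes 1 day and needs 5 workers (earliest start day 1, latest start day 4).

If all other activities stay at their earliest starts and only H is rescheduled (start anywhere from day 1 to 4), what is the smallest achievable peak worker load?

15

H@1: d1:15  d2:10  d3:10  d4:10 → peak 15
H@2: d1:10  d2:15  d3:10  d4:10 → peak 15
H@3: d1:10  d2:10  d3:15  d4:10 → peak 15
H@4: d1:10  d2:10  d3:10  d4:15 → peak 15
Best is H@1, peak 15.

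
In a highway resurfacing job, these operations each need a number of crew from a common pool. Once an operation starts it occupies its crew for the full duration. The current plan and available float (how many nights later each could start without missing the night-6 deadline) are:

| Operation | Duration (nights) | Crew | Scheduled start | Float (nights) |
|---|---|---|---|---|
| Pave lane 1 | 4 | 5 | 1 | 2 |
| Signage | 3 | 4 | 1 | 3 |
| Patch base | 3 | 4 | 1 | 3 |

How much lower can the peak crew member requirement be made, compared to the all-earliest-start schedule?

Early-start peak: n1:13  n2:13  n3:13  n4:5  n5:0  n6:0 ⇒ 13.
Leveled (Pave lane 1@1, Signage@1, Patch base@4): n1:9  n2:9  n3:9  n4:9  n5:4  n6:4 ⇒ 9.
Reduction 13 − 9 = 4.

4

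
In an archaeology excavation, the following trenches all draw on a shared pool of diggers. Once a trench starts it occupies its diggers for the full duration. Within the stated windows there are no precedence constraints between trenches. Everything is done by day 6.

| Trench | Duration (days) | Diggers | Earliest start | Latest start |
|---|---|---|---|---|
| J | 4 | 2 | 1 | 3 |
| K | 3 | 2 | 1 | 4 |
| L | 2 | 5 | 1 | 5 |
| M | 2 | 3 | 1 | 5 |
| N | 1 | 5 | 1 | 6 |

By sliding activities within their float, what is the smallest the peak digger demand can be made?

Early-start (J@1, K@1, L@1, M@1, N@1) gives peak 17: d1:17  d2:12  d3:4  d4:2  d5:0  d6:0.
Shift L→4, N→6.
Schedule J@1, K@1, L@4, M@1, N@6: d1:7  d2:7  d3:4  d4:7  d5:5  d6:5 — peak 7.

7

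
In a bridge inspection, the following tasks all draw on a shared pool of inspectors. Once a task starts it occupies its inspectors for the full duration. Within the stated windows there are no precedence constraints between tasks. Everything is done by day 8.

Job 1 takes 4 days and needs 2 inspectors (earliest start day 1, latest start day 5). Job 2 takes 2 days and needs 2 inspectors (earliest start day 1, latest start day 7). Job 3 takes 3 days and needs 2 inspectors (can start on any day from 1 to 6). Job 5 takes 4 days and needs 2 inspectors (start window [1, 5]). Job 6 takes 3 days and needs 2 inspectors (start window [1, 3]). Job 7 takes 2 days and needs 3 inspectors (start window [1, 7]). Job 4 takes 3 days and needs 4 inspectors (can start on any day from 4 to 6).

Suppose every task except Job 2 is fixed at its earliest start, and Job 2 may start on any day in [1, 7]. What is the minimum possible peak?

11

Job 2@1: d1:13  d2:13  d3:8  d4:8  d5:4  d6:4  d7:0  d8:0 → peak 13
Job 2@2: d1:11  d2:13  d3:10  d4:8  d5:4  d6:4  d7:0  d8:0 → peak 13
Job 2@3: d1:11  d2:11  d3:10  d4:10  d5:4  d6:4  d7:0  d8:0 → peak 11
Job 2@4: d1:11  d2:11  d3:8  d4:10  d5:6  d6:4  d7:0  d8:0 → peak 11
Job 2@5: d1:11  d2:11  d3:8  d4:8  d5:6  d6:6  d7:0  d8:0 → peak 11
Job 2@6: d1:11  d2:11  d3:8  d4:8  d5:4  d6:6  d7:2  d8:0 → peak 11
Job 2@7: d1:11  d2:11  d3:8  d4:8  d5:4  d6:4  d7:2  d8:2 → peak 11
Best is Job 2@3, peak 11.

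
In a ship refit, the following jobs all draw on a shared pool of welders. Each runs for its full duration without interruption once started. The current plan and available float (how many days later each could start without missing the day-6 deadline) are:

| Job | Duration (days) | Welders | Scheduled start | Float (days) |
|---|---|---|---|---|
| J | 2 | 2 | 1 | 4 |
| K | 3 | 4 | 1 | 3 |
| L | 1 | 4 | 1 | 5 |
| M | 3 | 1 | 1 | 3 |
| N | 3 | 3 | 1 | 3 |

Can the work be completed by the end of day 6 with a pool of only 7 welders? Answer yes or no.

yes

Schedule J@1, K@1, L@4, M@1, N@4: d1:7  d2:7  d3:5  d4:7  d5:3  d6:3 — peak 7 ≤ 7.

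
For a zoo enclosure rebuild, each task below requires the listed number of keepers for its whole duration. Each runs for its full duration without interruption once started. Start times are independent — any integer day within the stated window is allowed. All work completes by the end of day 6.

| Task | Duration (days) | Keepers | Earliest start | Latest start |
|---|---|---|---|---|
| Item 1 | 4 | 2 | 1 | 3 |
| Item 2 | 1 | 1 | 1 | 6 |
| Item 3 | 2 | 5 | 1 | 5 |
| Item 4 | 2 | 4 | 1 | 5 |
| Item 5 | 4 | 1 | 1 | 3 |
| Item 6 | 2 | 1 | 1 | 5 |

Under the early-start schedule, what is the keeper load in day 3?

3

At early start, day 3 has: Item 1, Item 5.
Demand: 2 + 1 = 3.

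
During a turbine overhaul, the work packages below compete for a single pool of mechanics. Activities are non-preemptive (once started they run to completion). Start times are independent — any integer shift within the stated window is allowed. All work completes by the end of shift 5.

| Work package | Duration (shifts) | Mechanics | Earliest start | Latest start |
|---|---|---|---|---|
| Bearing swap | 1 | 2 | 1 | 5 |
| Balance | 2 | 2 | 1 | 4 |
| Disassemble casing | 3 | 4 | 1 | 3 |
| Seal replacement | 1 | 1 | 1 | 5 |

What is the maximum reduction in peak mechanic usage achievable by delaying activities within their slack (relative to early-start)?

5

Early-start peak: s1:9  s2:6  s3:4  s4:0  s5:0 ⇒ 9.
Leveled (Bearing swap@1, Balance@1, Disassemble casing@3, Seal replacement@2): s1:4  s2:3  s3:4  s4:4  s5:4 ⇒ 4.
Reduction 9 − 4 = 5.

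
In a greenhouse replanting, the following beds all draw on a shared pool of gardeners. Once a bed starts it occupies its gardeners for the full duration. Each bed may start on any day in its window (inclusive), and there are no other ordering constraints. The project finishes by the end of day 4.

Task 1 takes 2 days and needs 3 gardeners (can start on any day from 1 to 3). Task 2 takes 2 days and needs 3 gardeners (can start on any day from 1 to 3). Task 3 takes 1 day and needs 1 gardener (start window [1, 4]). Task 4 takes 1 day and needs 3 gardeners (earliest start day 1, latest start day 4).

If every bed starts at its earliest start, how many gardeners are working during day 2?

At early start, day 2 has: Task 1, Task 2.
Demand: 3 + 3 = 6.

6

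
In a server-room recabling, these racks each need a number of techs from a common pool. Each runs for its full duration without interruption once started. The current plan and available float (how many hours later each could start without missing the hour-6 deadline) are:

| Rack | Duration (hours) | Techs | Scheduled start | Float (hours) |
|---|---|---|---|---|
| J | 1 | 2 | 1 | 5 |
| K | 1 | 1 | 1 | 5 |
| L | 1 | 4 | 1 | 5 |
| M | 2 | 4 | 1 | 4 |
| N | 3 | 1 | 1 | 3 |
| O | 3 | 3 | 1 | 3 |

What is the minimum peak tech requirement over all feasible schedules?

5

Early-start (J@1, K@1, L@1, M@1, N@1, O@1) gives peak 15: h1:15  h2:8  h3:4  h4:0  h5:0  h6:0.
Shift K→2, L→4, M→5, N→2.
Schedule J@1, K@2, L@4, M@5, N@2, O@1: h1:5  h2:5  h3:4  h4:5  h5:4  h6:4 — peak 5.
Total tech-hours = 27 over 6 hours ⇒ peak ≥ ⌈27/6⌉ = 5, so 5 is optimal.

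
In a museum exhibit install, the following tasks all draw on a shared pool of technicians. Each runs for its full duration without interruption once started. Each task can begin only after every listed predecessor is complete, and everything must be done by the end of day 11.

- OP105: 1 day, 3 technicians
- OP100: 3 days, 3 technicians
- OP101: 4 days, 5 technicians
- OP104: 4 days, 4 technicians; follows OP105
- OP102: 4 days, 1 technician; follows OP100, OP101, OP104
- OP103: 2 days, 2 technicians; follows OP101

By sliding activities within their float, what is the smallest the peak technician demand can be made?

9

Early-start (OP105@1, OP100@1, OP101@1, OP104@2, OP102@6, OP103@5) gives peak 12: d1:11  d2:12  d3:12  d4:9  d5:6  d6:3  d7:1  d8:1  d9:1  d10:0  d11:0.
Shift OP101→2, OP104→4, OP102→8, OP103→6.
Schedule OP105@1, OP100@1, OP101@2, OP104@4, OP102@8, OP103@6: d1:6  d2:8  d3:8  d4:9  d5:9  d6:6  d7:6  d8:1  d9:1  d10:1  d11:1 — peak 9.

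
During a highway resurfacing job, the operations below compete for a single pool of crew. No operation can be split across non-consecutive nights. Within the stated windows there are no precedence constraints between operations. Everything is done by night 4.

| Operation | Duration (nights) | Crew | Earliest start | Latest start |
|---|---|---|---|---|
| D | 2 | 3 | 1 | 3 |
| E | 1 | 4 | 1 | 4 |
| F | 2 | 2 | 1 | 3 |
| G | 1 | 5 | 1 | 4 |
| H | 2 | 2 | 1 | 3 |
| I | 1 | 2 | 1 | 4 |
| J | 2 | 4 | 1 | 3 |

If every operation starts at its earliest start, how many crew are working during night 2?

11

At early start, night 2 has: D, F, H, J.
Demand: 3 + 2 + 2 + 4 = 11.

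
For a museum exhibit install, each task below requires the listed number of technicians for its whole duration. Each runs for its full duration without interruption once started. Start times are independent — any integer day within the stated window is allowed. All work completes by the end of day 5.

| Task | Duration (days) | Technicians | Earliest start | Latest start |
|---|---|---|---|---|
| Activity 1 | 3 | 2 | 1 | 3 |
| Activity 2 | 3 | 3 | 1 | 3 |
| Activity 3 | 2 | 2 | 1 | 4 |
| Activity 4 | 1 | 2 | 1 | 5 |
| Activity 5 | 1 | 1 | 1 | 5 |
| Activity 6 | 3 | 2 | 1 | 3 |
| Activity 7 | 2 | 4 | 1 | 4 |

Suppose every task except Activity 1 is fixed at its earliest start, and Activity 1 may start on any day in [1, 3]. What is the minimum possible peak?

14

Activity 1@1: d1:16  d2:13  d3:7  d4:0  d5:0 → peak 16
Activity 1@2: d1:14  d2:13  d3:7  d4:2  d5:0 → peak 14
Activity 1@3: d1:14  d2:11  d3:7  d4:2  d5:2 → peak 14
Best is Activity 1@2, peak 14.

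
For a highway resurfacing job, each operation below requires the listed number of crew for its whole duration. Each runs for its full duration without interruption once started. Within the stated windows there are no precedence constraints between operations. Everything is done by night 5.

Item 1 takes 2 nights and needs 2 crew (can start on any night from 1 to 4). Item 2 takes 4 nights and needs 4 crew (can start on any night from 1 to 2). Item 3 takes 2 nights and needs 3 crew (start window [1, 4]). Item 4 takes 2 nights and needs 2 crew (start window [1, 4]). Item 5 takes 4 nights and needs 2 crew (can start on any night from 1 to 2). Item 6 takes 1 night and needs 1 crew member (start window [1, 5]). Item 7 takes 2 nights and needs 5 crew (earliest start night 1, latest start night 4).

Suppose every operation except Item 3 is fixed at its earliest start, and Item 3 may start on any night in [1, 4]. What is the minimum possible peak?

16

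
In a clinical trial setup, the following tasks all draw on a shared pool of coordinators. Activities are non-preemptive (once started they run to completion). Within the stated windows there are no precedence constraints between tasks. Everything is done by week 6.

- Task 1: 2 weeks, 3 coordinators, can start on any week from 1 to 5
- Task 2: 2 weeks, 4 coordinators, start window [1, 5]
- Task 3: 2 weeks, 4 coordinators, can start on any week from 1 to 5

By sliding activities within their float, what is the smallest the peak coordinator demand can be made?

Early-start (Task 1@1, Task 2@1, Task 3@1) gives peak 11: w1:11  w2:11  w3:0  w4:0  w5:0  w6:0.
Shift Task 2→3, Task 3→5.
Schedule Task 1@1, Task 2@3, Task 3@5: w1:3  w2:3  w3:4  w4:4  w5:4  w6:4 — peak 4.
Total coordinator-weeks = 22 over 6 weeks ⇒ peak ≥ ⌈22/6⌉ = 4, so 4 is optimal.

4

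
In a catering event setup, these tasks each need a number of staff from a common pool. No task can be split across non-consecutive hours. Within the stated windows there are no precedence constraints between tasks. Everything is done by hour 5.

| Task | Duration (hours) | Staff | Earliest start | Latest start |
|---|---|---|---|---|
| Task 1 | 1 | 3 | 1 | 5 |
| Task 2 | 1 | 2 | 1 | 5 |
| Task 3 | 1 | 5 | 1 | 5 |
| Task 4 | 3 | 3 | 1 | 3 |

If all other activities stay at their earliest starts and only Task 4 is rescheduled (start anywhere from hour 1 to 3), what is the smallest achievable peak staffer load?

10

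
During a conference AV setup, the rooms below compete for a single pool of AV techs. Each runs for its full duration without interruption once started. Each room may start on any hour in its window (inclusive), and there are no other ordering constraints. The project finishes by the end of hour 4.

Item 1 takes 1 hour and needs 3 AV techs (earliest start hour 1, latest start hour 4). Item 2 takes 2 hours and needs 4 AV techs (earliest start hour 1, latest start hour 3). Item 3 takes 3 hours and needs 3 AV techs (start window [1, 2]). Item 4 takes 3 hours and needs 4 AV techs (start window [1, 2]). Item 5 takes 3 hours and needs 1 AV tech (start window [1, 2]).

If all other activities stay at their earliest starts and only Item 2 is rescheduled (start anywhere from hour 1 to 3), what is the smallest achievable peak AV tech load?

12

Item 2@1: h1:15  h2:12  h3:8  h4:0 → peak 15
Item 2@2: h1:11  h2:12  h3:12  h4:0 → peak 12
Item 2@3: h1:11  h2:8  h3:12  h4:4 → peak 12
Best is Item 2@2, peak 12.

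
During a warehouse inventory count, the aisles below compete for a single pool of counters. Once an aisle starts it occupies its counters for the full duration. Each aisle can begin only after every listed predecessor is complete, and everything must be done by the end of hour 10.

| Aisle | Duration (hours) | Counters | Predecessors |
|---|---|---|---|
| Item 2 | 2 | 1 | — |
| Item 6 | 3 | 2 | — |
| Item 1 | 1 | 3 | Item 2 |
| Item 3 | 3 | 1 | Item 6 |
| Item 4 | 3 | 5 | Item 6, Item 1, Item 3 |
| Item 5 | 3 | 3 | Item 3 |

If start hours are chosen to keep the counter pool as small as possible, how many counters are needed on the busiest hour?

8

Schedule Item 2@1, Item 6@1, Item 1@3, Item 3@4, Item 4@7, Item 5@7: h1:3  h2:3  h3:5  h4:1  h5:1  h6:1  h7:8  h8:8  h9:8  h10:0 — peak 8.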